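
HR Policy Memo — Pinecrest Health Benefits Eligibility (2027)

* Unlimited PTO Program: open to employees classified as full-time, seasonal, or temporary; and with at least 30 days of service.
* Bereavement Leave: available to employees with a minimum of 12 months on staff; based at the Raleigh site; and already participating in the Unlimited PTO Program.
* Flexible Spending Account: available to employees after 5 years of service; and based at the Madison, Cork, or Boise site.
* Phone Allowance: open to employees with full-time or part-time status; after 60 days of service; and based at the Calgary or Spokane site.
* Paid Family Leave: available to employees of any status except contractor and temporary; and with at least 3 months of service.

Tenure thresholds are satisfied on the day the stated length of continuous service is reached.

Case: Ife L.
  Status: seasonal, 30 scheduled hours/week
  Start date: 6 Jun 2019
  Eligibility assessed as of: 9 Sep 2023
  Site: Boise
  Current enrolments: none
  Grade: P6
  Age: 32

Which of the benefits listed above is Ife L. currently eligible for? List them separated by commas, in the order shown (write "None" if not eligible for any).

Service from 6 Jun 2019 to 9 Sep 2023: 1556 days.
Unlimited PTO Program — status seasonal ✓; service 1556 days ≥ 30 days ✓ → eligible.
Bereavement Leave — service 1556 days ≥ 12 months (≈360 days) ✓; site Boise ✗ (not Raleigh) → not eligible.
Flexible Spending Account — service 1556 days < 5 years (≈1825 days) ✗ → not eligible.
Phone Allowance — status seasonal ✗ (requires full-time or part-time) → not eligible.
Paid Family Leave — status seasonal ✓ (not excluded); service 1556 days ≥ 3 months (≈90 days) ✓ → eligible.

Unlimited PTO Program, Paid Family Leave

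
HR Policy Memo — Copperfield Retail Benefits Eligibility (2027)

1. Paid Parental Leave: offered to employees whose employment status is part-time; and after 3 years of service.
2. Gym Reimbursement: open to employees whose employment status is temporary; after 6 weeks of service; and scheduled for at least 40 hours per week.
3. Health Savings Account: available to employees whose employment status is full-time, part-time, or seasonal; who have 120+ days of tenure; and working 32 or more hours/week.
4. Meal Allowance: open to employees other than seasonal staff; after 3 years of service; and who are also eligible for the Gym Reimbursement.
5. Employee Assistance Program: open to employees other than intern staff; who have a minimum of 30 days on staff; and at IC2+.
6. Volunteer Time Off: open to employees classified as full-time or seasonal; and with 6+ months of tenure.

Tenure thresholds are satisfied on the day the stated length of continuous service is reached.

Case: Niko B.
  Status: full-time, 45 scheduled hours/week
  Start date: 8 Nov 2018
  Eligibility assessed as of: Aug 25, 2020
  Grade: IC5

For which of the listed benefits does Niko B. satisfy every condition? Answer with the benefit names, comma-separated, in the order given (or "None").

Service from 8 Nov 2018 to Aug 25, 2020: 656 days.
Paid Parental Leave — status full-time ✗ (requires part-time) → not eligible.
Gym Reimbursement — status full-time ✗ (requires temporary) → not eligible.
Health Savings Account — status full-time ✓; service 656 days ≥ 120 days ✓; 45 hrs/wk ≥ 32 ✓ → eligible.
Meal Allowance — status full-time ✓ (not excluded); service 656 days < 3 years (≈1095 days) ✗ → not eligible.
Employee Assistance Program — status full-time ✓ (not excluded); service 656 days ≥ 30 days ✓; grade IC5 ≥ IC2 ✓ → eligible.
Volunteer Time Off — status full-time ✓; service 656 days ≥ 6 months (≈180 days) ✓ → eligible.

Health Savings Account, Employee Assistance Program, Volunteer Time Off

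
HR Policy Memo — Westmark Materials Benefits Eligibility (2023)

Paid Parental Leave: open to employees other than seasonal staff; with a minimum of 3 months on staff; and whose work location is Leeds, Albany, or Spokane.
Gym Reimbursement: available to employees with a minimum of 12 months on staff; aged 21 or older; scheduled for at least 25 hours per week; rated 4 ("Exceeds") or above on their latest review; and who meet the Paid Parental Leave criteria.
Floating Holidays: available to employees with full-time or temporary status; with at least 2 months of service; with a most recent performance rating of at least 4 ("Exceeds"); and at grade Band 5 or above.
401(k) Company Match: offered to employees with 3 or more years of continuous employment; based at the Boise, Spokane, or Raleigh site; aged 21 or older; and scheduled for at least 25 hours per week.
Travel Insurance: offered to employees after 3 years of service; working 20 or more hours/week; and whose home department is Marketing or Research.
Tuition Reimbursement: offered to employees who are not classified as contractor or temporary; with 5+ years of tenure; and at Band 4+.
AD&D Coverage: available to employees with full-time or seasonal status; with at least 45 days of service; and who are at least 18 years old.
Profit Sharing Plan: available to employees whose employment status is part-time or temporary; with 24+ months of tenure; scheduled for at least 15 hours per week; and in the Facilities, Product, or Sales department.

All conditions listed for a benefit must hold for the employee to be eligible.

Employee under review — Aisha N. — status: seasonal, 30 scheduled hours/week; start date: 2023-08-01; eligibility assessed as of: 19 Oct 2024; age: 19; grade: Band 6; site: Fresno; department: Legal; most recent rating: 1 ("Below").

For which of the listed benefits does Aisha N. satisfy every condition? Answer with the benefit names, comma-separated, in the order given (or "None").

Service from 2023-08-01 to 19 Oct 2024: 445 days.
Paid Parental Leave — status seasonal ✗ (excluded) → not eligible.
Gym Reimbursement — service 445 days ≥ 12 months (≈360 days) ✓; age 19 < 21 ✗ → not eligible.
Floating Holidays — status seasonal ✗ (requires full-time or temporary) → not eligible.
401(k) Company Match — service 445 days < 3 years (≈1095 days) ✗ → not eligible.
Travel Insurance — service 445 days < 3 years (≈1095 days) ✗ → not eligible.
Tuition Reimbursement — status seasonal ✓ (not excluded); service 445 days < 5 years (≈1825 days) ✗ → not eligible.
AD&D Coverage — status seasonal ✓; service 445 days ≥ 45 days ✓; age 19 ≥ 18 ✓ → eligible.
Profit Sharing Plan — status seasonal ✗ (requires part-time or temporary) → not eligible.

AD&D Coverage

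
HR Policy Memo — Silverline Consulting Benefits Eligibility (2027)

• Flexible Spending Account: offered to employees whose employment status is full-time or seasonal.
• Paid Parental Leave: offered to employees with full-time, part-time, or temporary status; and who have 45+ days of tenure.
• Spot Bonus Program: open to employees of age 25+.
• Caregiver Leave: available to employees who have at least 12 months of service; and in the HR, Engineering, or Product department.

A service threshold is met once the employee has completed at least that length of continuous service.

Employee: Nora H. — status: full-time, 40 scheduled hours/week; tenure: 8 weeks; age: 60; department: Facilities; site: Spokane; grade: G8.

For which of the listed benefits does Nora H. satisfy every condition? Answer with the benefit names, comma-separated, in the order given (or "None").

Flexible Spending Account, Paid Parental Leave, Spot Bonus Program

Flexible Spending Account — status full-time ✓ → eligible.
Paid Parental Leave — status full-time ✓; service 8 weeks ≥ 45 days ✓ → eligible.
Spot Bonus Program — age 60 ≥ 25 ✓ → eligible.
Caregiver Leave — service 8 weeks < 12 months (≈360 days) ✗ → not eligible.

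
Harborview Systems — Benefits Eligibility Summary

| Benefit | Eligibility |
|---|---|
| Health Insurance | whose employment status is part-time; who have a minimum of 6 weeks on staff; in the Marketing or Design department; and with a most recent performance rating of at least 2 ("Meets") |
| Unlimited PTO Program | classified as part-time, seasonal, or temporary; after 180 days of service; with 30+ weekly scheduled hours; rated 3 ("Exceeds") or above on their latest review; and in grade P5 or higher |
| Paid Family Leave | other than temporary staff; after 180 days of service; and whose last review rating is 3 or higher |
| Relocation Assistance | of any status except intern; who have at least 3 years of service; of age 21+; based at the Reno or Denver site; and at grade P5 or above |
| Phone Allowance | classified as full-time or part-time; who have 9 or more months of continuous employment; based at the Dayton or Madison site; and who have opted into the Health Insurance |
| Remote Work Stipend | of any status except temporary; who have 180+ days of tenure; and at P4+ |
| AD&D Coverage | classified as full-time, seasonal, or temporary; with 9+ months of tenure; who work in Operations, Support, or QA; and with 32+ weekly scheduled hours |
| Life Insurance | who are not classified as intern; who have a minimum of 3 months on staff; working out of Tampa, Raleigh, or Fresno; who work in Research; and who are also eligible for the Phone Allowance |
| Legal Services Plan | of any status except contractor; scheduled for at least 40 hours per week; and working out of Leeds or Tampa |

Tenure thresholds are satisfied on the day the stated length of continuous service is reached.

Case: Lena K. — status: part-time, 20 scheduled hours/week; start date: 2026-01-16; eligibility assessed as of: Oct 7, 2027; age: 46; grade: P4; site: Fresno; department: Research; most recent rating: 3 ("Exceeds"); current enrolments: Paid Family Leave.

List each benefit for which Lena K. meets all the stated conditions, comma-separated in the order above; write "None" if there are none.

Service from 2026-01-16 to Oct 7, 2027: 629 days.
Health Insurance — status part-time ✓; service 629 days ≥ 6 weeks (≈42 days) ✓; dept Research ✗ → not eligible.
Unlimited PTO Program — status part-time ✓; service 629 days ≥ 180 days ✓; 20 hrs/wk < 30 ✗ → not eligible.
Paid Family Leave — status part-time ✓ (not excluded); service 629 days ≥ 180 days ✓; rating 3 ≥ 3 ✓ → eligible.
Relocation Assistance — status part-time ✓ (not excluded); service 629 days < 3 years (≈1095 days) ✗ → not eligible.
Phone Allowance — status part-time ✓; service 629 days ≥ 9 months (≈270 days) ✓; site Fresno ✗ (not Dayton or Madison) → not eligible.
Remote Work Stipend — status part-time ✓ (not excluded); service 629 days ≥ 180 days ✓; grade P4 ≥ P4 ✓ → eligible.
AD&D Coverage — status part-time ✗ (requires full-time, seasonal, or temporary) → not eligible.
Life Insurance — status part-time ✓ (not excluded); service 629 days ≥ 3 months (≈90 days) ✓; site Fresno ✓; dept Research ✓; not eligible for Phone Allowance ✗ → not eligible.
Legal Services Plan — status part-time ✓ (not excluded); 20 hrs/wk < 40 ✗ → not eligible.

Paid Family Leave, Remote Work Stipend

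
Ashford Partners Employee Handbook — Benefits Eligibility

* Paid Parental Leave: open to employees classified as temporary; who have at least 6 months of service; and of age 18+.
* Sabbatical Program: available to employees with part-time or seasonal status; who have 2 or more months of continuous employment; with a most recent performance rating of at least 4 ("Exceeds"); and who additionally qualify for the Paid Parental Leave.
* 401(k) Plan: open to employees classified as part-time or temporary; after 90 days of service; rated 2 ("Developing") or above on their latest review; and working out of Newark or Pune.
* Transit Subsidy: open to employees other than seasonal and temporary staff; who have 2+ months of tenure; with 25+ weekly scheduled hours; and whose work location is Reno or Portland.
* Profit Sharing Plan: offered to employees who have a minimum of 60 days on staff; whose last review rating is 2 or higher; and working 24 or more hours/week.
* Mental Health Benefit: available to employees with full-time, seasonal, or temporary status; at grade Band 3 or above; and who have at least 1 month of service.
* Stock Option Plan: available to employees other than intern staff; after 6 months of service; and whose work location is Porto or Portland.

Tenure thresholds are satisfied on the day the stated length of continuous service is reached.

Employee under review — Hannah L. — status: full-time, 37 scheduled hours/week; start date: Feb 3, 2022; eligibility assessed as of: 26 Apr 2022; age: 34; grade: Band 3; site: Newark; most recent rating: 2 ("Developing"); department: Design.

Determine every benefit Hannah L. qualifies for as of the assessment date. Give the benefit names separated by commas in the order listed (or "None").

Service from Feb 3, 2022 to 26 Apr 2022: 82 days.
Paid Parental Leave — status full-time ✗ (requires temporary) → not eligible.
Sabbatical Program — status full-time ✗ (requires part-time or seasonal) → not eligible.
401(k) Plan — status full-time ✗ (requires part-time or temporary) → not eligible.
Transit Subsidy — status full-time ✓ (not excluded); service 82 days ≥ 2 months (≈60 days) ✓; 37 hrs/wk ≥ 25 ✓; site Newark ✗ (not Reno or Portland) → not eligible.
Profit Sharing Plan — service 82 days ≥ 60 days ✓; rating 2 ≥ 2 ✓; 37 hrs/wk ≥ 24 ✓ → eligible.
Mental Health Benefit — status full-time ✓; grade Band 3 ≥ Band 3 ✓; service 82 days ≥ 1 month (≈30 days) ✓ → eligible.
Stock Option Plan — status full-time ✓ (not excluded); service 82 days < 6 months (≈180 days) ✗ → not eligible.

Profit Sharing Plan, Mental Health Benefit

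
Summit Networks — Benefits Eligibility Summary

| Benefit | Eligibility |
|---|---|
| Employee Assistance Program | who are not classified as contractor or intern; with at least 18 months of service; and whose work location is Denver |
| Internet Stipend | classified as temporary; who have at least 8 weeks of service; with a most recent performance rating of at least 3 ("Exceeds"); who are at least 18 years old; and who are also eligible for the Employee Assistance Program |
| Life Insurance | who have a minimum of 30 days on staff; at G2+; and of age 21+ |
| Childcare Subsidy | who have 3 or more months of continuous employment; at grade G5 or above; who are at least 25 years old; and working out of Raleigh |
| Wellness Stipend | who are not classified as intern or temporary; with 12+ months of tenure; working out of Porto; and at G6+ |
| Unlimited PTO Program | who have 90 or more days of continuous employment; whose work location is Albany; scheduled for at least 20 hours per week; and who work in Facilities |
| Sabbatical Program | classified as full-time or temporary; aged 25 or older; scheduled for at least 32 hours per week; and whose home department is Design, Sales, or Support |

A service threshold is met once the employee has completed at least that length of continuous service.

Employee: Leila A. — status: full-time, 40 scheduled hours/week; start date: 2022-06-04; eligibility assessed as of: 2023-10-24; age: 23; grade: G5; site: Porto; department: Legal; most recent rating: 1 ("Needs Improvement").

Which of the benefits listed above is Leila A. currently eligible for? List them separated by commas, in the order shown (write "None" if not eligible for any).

Service from 2022-06-04 to 2023-10-24: 507 days.
Employee Assistance Program — status full-time ✓ (not excluded); service 507 days < 18 months (≈540 days) ✗ → not eligible.
Internet Stipend — status full-time ✗ (requires temporary) → not eligible.
Life Insurance — service 507 days ≥ 30 days ✓; grade G5 ≥ G2 ✓; age 23 ≥ 21 ✓ → eligible.
Childcare Subsidy — service 507 days ≥ 3 months (≈90 days) ✓; grade G5 ≥ G5 ✓; age 23 < 25 ✗ → not eligible.
Wellness Stipend — status full-time ✓ (not excluded); service 507 days ≥ 12 months (≈360 days) ✓; site Porto ✓; grade G5 < G6 ✗ → not eligible.
Unlimited PTO Program — service 507 days ≥ 90 days ✓; site Porto ✗ (not Albany) → not eligible.
Sabbatical Program — status full-time ✓; age 23 < 25 ✗ → not eligible.

Life Insurance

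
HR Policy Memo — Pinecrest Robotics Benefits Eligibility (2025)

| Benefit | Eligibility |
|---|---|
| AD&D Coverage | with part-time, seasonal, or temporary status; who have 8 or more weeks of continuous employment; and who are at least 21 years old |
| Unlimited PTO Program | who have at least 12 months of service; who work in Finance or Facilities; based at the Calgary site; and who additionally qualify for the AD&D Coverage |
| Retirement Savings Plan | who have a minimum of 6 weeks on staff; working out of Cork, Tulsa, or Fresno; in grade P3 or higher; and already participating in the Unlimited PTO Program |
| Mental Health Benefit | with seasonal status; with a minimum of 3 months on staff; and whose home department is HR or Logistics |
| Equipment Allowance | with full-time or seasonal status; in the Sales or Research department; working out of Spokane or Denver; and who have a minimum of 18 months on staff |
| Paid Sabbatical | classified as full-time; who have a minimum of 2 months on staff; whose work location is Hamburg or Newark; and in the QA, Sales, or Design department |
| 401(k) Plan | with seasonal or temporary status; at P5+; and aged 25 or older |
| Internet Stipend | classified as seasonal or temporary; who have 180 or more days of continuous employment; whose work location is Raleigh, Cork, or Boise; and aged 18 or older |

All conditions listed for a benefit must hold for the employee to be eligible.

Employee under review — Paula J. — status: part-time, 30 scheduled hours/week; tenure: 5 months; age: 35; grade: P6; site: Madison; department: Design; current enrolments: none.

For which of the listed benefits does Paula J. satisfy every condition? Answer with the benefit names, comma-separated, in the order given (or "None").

AD&D Coverage — status part-time ✓; service 5 months ≥ 8 weeks (≈56 days) ✓; age 35 ≥ 21 ✓ → eligible.
Unlimited PTO Program — service 5 months < 12 months ✗ → not eligible.
Retirement Savings Plan — service 5 months ≥ 6 weeks (≈42 days) ✓; site Madison ✗ (not Cork, Tulsa, or Fresno) → not eligible.
Mental Health Benefit — status part-time ✗ (requires seasonal) → not eligible.
Equipment Allowance — status part-time ✗ (requires full-time or seasonal) → not eligible.
Paid Sabbatical — status part-time ✗ (requires full-time) → not eligible.
401(k) Plan — status part-time ✗ (requires seasonal or temporary) → not eligible.
Internet Stipend — status part-time ✗ (requires seasonal or temporary) → not eligible.

AD&D Coverage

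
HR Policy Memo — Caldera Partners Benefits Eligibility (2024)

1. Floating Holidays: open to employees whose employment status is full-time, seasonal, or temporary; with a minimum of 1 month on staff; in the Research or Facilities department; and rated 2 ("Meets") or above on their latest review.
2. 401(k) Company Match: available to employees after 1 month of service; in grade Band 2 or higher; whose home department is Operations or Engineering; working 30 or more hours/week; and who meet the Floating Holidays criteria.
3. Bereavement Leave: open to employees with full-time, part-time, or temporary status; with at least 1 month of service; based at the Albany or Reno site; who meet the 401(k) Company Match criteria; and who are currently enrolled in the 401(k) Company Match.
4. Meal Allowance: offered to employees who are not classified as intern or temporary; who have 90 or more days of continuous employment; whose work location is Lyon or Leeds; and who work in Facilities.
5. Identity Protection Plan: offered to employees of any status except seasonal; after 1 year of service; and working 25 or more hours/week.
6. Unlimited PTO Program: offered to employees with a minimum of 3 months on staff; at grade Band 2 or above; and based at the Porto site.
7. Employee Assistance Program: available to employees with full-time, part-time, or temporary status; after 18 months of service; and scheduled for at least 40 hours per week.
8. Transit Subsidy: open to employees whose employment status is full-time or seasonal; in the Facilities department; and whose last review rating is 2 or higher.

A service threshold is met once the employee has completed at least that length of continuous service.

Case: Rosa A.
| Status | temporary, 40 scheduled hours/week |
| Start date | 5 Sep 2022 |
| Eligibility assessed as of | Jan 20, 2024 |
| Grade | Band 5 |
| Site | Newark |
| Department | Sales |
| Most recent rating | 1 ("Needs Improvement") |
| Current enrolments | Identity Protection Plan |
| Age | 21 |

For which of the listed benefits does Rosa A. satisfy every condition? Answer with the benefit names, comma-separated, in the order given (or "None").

Service from 5 Sep 2022 to Jan 20, 2024: 502 days.
Floating Holidays — status temporary ✓; service 502 days ≥ 1 month (≈30 days) ✓; dept Sales ✗ → not eligible.
401(k) Company Match — service 502 days ≥ 1 month (≈30 days) ✓; grade Band 5 ≥ Band 2 ✓; dept Sales ✗ → not eligible.
Bereavement Leave — status temporary ✓; service 502 days ≥ 1 month (≈30 days) ✓; site Newark ✗ (not Albany or Reno) → not eligible.
Meal Allowance — status temporary ✗ (excluded) → not eligible.
Identity Protection Plan — status temporary ✓ (not excluded); service 502 days ≥ 1 year (≈365 days) ✓; 40 hrs/wk ≥ 25 ✓ → eligible.
Unlimited PTO Program — service 502 days ≥ 3 months (≈90 days) ✓; grade Band 5 ≥ Band 2 ✓; site Newark ✗ (not Porto) → not eligible.
Employee Assistance Program — status temporary ✓; service 502 days < 18 months (≈540 days) ✗ → not eligible.
Transit Subsidy — status temporary ✗ (requires full-time or seasonal) → not eligible.

Identity Protection Plan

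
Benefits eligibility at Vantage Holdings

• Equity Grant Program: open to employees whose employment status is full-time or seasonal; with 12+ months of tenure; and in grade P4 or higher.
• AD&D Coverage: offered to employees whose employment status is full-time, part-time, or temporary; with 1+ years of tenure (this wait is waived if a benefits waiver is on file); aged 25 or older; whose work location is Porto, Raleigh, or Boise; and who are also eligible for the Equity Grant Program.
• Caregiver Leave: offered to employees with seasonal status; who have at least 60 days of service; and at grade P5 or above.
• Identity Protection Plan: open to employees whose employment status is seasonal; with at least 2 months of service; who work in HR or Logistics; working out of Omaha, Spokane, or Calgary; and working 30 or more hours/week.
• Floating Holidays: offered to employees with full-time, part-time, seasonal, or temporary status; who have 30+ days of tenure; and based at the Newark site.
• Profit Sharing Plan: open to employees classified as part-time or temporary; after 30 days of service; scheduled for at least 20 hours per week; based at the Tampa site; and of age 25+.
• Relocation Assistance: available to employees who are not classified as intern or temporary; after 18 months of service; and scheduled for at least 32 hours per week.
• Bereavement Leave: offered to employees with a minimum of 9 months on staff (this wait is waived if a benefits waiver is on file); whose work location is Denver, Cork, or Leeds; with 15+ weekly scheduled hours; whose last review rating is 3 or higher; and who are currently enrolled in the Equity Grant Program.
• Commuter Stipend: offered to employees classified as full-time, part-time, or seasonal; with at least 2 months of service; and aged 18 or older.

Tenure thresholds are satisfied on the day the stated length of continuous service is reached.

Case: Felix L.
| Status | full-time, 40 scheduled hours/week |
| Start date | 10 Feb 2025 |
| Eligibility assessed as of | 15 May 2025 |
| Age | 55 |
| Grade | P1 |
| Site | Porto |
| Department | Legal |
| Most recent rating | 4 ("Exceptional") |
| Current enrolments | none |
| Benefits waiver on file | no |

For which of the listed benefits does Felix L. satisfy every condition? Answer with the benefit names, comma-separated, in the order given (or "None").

Service from 10 Feb 2025 to 15 May 2025: 94 days.
Equity Grant Program — status full-time ✓; service 94 days < 12 months (≈360 days) ✗ → not eligible.
AD&D Coverage — status full-time ✓; no waiver, service 94 days < 1 year (≈365 days) ✗ → not eligible.
Caregiver Leave — status full-time ✗ (requires seasonal) → not eligible.
Identity Protection Plan — status full-time ✗ (requires seasonal) → not eligible.
Floating Holidays — status full-time ✓; service 94 days ≥ 30 days ✓; site Porto ✗ (not Newark) → not eligible.
Profit Sharing Plan — status full-time ✗ (requires part-time or temporary) → not eligible.
Relocation Assistance — status full-time ✓ (not excluded); service 94 days < 18 months (≈540 days) ✗ → not eligible.
Bereavement Leave — no waiver, service 94 days < 9 months (≈270 days) ✗ → not eligible.
Commuter Stipend — status full-time ✓; service 94 days ≥ 2 months (≈60 days) ✓; age 55 ≥ 18 ✓ → eligible.

Commuter Stipend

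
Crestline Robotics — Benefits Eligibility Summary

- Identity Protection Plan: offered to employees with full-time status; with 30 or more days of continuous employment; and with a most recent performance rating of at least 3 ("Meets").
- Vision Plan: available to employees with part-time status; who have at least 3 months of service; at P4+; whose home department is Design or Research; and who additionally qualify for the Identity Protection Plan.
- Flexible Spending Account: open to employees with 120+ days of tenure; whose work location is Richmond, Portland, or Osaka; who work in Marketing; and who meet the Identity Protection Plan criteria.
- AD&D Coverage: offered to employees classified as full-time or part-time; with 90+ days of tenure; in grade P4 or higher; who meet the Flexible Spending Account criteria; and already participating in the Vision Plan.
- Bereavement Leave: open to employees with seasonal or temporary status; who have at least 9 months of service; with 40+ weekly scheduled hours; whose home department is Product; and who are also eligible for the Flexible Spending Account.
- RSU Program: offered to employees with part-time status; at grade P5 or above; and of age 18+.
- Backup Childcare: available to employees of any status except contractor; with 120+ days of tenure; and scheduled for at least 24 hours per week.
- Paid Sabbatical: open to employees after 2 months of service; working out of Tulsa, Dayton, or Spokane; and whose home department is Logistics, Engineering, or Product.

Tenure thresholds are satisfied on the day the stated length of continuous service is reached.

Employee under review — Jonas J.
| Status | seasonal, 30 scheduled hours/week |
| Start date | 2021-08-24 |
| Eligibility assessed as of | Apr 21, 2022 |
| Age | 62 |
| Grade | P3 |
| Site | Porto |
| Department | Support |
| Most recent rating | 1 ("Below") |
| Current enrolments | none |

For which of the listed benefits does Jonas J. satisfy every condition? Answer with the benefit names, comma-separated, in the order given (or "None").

Service from 2021-08-24 to Apr 21, 2022: 240 days.
Identity Protection Plan — status seasonal ✗ (requires full-time) → not eligible.
Vision Plan — status seasonal ✗ (requires part-time) → not eligible.
Flexible Spending Account — service 240 days ≥ 120 days ✓; site Porto ✗ (not Richmond, Portland, or Osaka) → not eligible.
AD&D Coverage — status seasonal ✗ (requires full-time or part-time) → not eligible.
Bereavement Leave — status seasonal ✓; service 240 days < 9 months (≈270 days) ✗ → not eligible.
RSU Program — status seasonal ✗ (requires part-time) → not eligible.
Backup Childcare — status seasonal ✓ (not excluded); service 240 days ≥ 120 days ✓; 30 hrs/wk ≥ 24 ✓ → eligible.
Paid Sabbatical — service 240 days ≥ 2 months (≈60 days) ✓; site Porto ✗ (not Tulsa, Dayton, or Spokane) → not eligible.

Backup Childcare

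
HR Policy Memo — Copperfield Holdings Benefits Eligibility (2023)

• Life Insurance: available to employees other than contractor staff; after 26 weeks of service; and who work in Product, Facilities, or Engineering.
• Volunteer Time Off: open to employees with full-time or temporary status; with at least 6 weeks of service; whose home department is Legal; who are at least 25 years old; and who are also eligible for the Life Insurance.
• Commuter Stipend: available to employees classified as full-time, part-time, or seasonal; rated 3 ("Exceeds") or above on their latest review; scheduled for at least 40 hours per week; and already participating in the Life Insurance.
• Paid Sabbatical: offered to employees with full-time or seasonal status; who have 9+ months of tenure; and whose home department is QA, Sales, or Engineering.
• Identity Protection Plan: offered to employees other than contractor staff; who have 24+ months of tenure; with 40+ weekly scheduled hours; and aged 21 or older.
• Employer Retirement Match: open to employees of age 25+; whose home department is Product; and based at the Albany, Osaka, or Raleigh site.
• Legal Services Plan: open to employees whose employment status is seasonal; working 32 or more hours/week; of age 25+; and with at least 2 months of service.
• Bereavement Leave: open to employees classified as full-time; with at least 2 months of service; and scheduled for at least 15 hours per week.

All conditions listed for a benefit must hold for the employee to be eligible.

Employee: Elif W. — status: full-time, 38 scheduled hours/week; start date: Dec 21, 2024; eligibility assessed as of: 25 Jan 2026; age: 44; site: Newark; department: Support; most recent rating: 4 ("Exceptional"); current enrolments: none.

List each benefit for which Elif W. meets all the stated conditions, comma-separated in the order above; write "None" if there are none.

Service from Dec 21, 2024 to 25 Jan 2026: 400 days.
Life Insurance — status full-time ✓ (not excluded); service 400 days ≥ 26 weeks (≈182 days) ✓; dept Support ✗ → not eligible.
Volunteer Time Off — status full-time ✓; service 400 days ≥ 6 weeks (≈42 days) ✓; dept Support ✗ → not eligible.
Commuter Stipend — status full-time ✓; rating 4 ≥ 3 ✓; 38 hrs/wk < 40 ✗ → not eligible.
Paid Sabbatical — status full-time ✓; service 400 days ≥ 9 months (≈270 days) ✓; dept Support ✗ → not eligible.
Identity Protection Plan — status full-time ✓ (not excluded); service 400 days < 24 months (≈720 days) ✗ → not eligible.
Employer Retirement Match — age 44 ≥ 25 ✓; dept Support ✗ → not eligible.
Legal Services Plan — status full-time ✗ (requires seasonal) → not eligible.
Bereavement Leave — status full-time ✓; service 400 days ≥ 2 months (≈60 days) ✓; 38 hrs/wk ≥ 15 ✓ → eligible.

Bereavement Leave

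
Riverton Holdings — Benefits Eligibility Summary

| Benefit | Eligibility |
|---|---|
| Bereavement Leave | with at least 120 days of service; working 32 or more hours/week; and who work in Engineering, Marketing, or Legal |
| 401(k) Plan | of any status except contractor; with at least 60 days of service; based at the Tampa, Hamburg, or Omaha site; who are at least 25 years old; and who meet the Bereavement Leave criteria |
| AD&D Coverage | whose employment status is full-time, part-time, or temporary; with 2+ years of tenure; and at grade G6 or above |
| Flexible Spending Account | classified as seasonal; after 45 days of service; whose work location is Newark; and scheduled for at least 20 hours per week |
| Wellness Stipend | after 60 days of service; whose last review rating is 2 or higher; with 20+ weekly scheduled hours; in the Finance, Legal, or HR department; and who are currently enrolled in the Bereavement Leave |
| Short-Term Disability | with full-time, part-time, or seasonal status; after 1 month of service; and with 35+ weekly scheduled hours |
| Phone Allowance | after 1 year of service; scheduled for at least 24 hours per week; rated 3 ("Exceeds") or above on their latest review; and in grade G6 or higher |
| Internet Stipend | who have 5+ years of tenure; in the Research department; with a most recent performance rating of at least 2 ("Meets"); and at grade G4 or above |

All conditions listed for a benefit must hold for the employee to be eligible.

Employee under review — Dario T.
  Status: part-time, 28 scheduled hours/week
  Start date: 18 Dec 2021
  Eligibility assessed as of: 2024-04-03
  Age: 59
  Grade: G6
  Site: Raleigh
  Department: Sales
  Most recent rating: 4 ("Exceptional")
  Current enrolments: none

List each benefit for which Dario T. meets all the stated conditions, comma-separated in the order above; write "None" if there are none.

Service from 18 Dec 2021 to 2024-04-03: 837 days.
Bereavement Leave — service 837 days ≥ 120 days ✓; 28 hrs/wk < 32 ✗ → not eligible.
401(k) Plan — status part-time ✓ (not excluded); service 837 days ≥ 60 days ✓; site Raleigh ✗ (not Tampa, Hamburg, or Omaha) → not eligible.
AD&D Coverage — status part-time ✓; service 837 days ≥ 2 years (≈730 days) ✓; grade G6 ≥ G6 ✓ → eligible.
Flexible Spending Account — status part-time ✗ (requires seasonal) → not eligible.
Wellness Stipend — service 837 days ≥ 60 days ✓; rating 4 ≥ 2 ✓; 28 hrs/wk ≥ 20 ✓; dept Sales ✗ → not eligible.
Short-Term Disability — status part-time ✓; service 837 days ≥ 1 month (≈30 days) ✓; 28 hrs/wk < 35 ✗ → not eligible.
Phone Allowance — service 837 days ≥ 1 year (≈365 days) ✓; 28 hrs/wk ≥ 24 ✓; rating 4 ≥ 3 ✓; grade G6 ≥ G6 ✓ → eligible.
Internet Stipend — service 837 days < 5 years (≈1825 days) ✗ → not eligible.

AD&D Coverage, Phone Allowance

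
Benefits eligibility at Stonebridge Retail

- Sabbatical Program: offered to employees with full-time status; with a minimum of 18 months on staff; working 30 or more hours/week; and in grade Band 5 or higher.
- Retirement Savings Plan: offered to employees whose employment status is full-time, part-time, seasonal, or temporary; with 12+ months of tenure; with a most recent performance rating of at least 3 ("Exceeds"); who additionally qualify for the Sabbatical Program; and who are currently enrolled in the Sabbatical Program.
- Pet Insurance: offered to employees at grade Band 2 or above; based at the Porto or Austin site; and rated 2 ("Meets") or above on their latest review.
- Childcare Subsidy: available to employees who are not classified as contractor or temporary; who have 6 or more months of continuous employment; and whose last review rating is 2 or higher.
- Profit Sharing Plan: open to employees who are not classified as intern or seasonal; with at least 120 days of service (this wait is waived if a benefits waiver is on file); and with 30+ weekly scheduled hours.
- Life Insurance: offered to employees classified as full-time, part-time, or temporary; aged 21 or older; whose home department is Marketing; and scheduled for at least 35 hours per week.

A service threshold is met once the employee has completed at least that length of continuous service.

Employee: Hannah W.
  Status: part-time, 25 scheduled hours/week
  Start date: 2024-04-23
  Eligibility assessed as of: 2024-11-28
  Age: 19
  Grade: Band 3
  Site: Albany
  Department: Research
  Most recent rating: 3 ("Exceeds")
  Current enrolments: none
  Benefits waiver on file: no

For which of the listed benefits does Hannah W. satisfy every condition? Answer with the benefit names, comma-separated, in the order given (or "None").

Childcare Subsidy

Service from 2024-04-23 to 2024-11-28: 219 days.
Sabbatical Program — status part-time ✗ (requires full-time) → not eligible.
Retirement Savings Plan — status part-time ✓; service 219 days < 12 months (≈360 days) ✗ → not eligible.
Pet Insurance — grade Band 3 ≥ Band 2 ✓; site Albany ✗ (not Porto or Austin) → not eligible.
Childcare Subsidy — status part-time ✓ (not excluded); service 219 days ≥ 6 months (≈180 days) ✓; rating 3 ≥ 2 ✓ → eligible.
Profit Sharing Plan — status part-time ✓ (not excluded); no waiver, service 219 days ≥ 120 days ✓; 25 hrs/wk < 30 ✗ → not eligible.
Life Insurance — status part-time ✓; age 19 < 21 ✗ → not eligible.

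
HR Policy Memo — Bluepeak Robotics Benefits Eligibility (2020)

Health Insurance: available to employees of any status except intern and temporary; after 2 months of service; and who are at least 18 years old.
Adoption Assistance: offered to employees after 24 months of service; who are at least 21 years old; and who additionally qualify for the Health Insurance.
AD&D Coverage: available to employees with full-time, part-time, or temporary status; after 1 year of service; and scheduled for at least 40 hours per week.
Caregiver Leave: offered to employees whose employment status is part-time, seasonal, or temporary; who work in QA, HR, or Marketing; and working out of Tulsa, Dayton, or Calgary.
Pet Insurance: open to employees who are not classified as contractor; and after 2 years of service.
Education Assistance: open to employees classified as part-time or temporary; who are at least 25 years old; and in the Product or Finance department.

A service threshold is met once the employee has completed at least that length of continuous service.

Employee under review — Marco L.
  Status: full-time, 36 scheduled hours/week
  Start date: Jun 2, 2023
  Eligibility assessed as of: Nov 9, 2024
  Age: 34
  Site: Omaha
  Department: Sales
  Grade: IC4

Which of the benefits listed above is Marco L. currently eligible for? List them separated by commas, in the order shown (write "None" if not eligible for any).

Health Insurance

Service from Jun 2, 2023 to Nov 9, 2024: 526 days.
Health Insurance — status full-time ✓ (not excluded); service 526 days ≥ 2 months (≈60 days) ✓; age 34 ≥ 18 ✓ → eligible.
Adoption Assistance — service 526 days < 24 months (≈720 days) ✗ → not eligible.
AD&D Coverage — status full-time ✓; service 526 days ≥ 1 year (≈365 days) ✓; 36 hrs/wk < 40 ✗ → not eligible.
Caregiver Leave — status full-time ✗ (requires part-time, seasonal, or temporary) → not eligible.
Pet Insurance — status full-time ✓ (not excluded); service 526 days < 2 years (≈730 days) ✗ → not eligible.
Education Assistance — status full-time ✗ (requires part-time or temporary) → not eligible.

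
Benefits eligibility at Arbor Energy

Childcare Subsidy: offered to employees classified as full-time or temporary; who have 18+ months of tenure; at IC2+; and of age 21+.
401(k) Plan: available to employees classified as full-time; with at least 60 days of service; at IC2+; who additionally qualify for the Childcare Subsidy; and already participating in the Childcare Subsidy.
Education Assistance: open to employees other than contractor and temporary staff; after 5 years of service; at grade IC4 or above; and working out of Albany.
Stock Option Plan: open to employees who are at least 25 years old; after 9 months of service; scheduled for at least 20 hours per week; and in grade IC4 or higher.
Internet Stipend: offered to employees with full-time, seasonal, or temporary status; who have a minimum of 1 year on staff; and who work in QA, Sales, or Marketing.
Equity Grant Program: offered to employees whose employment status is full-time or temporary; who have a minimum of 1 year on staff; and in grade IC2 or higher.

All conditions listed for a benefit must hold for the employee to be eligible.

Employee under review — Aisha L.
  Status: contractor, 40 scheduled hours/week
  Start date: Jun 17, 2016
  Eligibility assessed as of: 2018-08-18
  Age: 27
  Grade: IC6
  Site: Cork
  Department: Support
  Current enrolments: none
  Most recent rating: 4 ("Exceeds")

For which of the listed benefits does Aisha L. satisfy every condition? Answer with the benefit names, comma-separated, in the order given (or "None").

Stock Option Plan

Service from Jun 17, 2016 to 2018-08-18: 792 days.
Childcare Subsidy — status contractor ✗ (requires full-time or temporary) → not eligible.
401(k) Plan — status contractor ✗ (requires full-time) → not eligible.
Education Assistance — status contractor ✗ (excluded) → not eligible.
Stock Option Plan — age 27 ≥ 25 ✓; service 792 days ≥ 9 months (≈270 days) ✓; 40 hrs/wk ≥ 20 ✓; grade IC6 ≥ IC4 ✓ → eligible.
Internet Stipend — status contractor ✗ (requires full-time, seasonal, or temporary) → not eligible.
Equity Grant Program — status contractor ✗ (requires full-time or temporary) → not eligible.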